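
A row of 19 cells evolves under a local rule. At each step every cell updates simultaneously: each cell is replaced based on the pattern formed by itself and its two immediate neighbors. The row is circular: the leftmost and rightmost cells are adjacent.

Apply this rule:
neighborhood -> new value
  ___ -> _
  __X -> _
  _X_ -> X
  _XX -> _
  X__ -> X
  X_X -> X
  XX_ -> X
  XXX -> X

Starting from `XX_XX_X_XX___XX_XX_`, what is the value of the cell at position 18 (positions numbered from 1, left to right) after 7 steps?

_

step 1: _XX_XXXX_XX___XX_XX
step 2: X_XX_XXXX_XX___XX_X
step 3: XX_XX_XXXX_XX___XX_
step 4: _XX_XX_XXXX_XX___XX
step 5: X_XX_XX_XXXX_XX___X
step 6: XX_XX_XX_XXXX_XX___
step 7: _XX_XX_XX_XXXX_XX__
position 18 holds _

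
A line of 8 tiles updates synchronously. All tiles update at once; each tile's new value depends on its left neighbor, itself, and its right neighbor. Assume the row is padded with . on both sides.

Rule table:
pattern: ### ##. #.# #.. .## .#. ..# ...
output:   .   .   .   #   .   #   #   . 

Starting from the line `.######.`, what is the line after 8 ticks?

tick 1: #......#
tick 2: ##....##
tick 3: ..#..#..
tick 4: .######.  (repeats tick 0; period 4)
tick 8: .######.

.######.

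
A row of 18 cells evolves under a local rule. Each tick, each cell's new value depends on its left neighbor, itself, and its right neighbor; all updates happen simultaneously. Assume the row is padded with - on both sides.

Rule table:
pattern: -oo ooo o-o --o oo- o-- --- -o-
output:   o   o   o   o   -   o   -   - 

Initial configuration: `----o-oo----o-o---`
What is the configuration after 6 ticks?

oo-o-oo-o-o-o-o-o-

tick 1: ---o-oo-o--o-o-o--
tick 2: --o-oo-o-oo-o-o-o-
tick 3: -o-oo-o-oo-o-o-o-o
tick 4: o-oo-o-oo-o-o-o-o-
tick 5: -oo-o-oo-o-o-o-o-o
tick 6: oo-o-oo-o-o-o-o-o-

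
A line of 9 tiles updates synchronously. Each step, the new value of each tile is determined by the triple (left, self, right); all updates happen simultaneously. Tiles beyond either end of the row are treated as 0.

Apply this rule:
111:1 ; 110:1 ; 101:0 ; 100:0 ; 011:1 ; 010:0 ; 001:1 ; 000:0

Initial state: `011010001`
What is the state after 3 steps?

111000010
111000100
111001000

111001000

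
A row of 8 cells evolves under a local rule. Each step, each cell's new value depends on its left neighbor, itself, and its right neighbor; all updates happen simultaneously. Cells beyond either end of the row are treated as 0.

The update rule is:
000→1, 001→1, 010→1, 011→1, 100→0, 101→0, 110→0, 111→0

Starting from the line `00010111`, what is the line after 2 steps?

11110100
10000101

10000101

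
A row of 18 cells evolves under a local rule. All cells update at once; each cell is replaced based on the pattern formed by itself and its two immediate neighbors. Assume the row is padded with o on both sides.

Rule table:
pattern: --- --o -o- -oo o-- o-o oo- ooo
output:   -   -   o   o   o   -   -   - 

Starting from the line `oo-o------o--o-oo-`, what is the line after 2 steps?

o--o-o----o--o-oo-

step 1: ---oo-----oo-o-o--
step 2: o--o-o----o--o-oo-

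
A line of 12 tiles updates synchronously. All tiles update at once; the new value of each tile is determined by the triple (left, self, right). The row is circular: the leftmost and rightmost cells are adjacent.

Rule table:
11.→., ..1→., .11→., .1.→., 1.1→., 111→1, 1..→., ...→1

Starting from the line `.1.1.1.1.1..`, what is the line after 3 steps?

..1111111..1

...........1
.111111111..
..1111111..1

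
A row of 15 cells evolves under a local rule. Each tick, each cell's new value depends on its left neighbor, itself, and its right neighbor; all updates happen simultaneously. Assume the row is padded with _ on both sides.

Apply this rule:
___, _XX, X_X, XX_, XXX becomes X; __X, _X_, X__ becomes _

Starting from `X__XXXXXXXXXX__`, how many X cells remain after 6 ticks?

14

___XXXXXXXXXX_X
XX_XXXXXXXXXXX_
XXXXXXXXXXXXXX_
XXXXXXXXXXXXXX_  (fixed point — unchanged through tick 6)
count of X: 14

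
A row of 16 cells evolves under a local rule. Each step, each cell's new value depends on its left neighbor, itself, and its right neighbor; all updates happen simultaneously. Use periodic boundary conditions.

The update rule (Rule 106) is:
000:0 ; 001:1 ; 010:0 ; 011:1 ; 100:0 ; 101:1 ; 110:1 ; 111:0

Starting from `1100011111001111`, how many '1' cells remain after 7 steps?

0100110001011000
1001110010111000
0011010101101001
0111101011110010
1100110110010100
1101111110101001
0111000011010011
count of 1: 8

8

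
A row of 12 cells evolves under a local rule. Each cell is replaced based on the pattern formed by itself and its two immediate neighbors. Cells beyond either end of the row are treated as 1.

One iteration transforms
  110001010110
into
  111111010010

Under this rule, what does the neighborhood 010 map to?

1

At position 5 the neighborhood is 010; the next row has 1 there.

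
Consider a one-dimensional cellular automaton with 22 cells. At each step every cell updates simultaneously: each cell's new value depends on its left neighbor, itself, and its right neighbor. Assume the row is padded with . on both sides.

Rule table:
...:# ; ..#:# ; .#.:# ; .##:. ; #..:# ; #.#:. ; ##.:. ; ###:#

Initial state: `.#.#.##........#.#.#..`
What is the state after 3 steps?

##.#...#########.#.###
...####.#######..#..#.
###.##...#####.#######

###.##...#####.#######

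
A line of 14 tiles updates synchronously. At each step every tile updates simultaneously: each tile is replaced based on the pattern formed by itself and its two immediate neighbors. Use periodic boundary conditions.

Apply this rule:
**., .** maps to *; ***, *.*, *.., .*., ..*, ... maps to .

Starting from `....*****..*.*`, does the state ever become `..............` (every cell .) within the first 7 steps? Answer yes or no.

yes

....*...*.....
..............
all cells are . at step 2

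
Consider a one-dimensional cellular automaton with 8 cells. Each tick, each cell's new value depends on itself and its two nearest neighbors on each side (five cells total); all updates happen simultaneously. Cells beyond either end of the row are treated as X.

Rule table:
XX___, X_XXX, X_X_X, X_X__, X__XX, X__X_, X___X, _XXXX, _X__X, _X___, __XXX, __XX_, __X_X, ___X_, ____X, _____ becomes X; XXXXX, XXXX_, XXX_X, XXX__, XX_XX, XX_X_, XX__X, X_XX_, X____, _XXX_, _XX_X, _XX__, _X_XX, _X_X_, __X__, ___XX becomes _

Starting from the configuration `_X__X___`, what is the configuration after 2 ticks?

tick 1: _XXX_XX_
tick 2: _X______

_X______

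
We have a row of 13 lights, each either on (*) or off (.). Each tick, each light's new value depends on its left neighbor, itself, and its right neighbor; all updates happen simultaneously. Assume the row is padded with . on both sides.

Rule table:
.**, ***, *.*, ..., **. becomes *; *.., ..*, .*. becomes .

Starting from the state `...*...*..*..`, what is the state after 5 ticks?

**...*......*
**.*...****..
***..*.****.*
***...******.
***.*.******.

***.*.******.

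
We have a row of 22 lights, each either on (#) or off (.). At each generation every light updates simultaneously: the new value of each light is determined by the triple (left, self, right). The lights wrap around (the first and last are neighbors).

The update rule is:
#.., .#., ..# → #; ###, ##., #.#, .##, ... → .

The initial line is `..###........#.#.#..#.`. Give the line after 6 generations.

generation 1: .#...#......##.#.#####
generation 2: .##.###....#...#......
generation 3: #......#..###.###.....
generation 4: ##....####.......#...#
generation 5: ..#..#....#.....###.#.
generation 6: .######..###...#....##

.######..###...#....##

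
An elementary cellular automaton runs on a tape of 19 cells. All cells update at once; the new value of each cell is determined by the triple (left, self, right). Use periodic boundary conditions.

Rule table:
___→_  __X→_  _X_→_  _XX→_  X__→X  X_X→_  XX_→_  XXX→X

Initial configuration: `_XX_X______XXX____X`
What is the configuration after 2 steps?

_____X______X_X____
______X________X___

______X________X___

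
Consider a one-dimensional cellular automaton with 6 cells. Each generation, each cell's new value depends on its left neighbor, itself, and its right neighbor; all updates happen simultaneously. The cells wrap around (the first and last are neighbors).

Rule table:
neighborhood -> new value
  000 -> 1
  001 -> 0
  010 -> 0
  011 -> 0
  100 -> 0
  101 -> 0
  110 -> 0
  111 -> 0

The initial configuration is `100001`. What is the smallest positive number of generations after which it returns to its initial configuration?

generation 1: 001100
generation 2: 100001

2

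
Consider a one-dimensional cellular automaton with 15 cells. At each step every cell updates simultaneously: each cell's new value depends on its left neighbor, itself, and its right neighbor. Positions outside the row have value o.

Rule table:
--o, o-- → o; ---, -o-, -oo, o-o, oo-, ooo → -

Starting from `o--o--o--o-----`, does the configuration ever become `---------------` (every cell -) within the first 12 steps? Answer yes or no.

yes

step 1: -oo-oo-oo-o---o
step 2: -----------o-o-
step 3: o---------o----
step 4: -o-------o-o--o
step 5: --o-----o---oo-
step 6: oo-o---o-o-o---
step 7: ----o-o-----o-o
step 8: o--o---o---o---
step 9: -oo-o-o-o-o-o-o
step 10: ---------------
all cells are - at step 10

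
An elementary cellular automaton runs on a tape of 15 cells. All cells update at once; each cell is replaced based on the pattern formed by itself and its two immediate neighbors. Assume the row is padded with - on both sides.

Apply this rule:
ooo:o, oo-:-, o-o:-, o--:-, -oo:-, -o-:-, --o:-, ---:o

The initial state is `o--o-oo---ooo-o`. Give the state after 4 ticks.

--ooo----oo--oo

--------o--o---
ooooooo------oo
-ooooo--oooo---
--ooo----oo--oo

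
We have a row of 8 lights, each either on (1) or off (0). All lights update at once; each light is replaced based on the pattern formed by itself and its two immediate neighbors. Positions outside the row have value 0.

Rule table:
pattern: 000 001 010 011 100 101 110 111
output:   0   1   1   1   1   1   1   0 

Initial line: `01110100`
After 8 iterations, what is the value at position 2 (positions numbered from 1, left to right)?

1

11011110
11110011
10011111
11110001
10011011
11111111
10000001
11000011
position 2 holds 1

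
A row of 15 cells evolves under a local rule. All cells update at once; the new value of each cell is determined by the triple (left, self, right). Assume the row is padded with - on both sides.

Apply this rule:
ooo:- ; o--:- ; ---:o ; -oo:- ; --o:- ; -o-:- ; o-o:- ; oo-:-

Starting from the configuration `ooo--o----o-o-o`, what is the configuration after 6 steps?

step 1: -------oo------
step 2: oooooo----ooooo
step 3: -------oo------  (repeats step 1; period 2)
step 6: oooooo----ooooo

oooooo----ooooo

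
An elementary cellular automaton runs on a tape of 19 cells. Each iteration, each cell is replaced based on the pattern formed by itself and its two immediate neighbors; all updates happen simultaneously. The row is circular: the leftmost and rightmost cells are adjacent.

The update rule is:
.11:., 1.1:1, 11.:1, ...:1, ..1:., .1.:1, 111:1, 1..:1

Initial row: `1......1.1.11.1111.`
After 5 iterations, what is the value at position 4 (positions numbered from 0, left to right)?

111111.1111.11.1111
1111111.1111.11.111
11111111.1111.11.11
111111111.1111.11.1
1111111111.1111.11.
position 4 holds 1

1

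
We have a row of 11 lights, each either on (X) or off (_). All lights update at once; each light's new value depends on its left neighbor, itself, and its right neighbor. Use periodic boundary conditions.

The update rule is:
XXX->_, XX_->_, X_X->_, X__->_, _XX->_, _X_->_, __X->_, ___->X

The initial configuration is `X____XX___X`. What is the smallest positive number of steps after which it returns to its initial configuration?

__XX____X__
X____XX___X

2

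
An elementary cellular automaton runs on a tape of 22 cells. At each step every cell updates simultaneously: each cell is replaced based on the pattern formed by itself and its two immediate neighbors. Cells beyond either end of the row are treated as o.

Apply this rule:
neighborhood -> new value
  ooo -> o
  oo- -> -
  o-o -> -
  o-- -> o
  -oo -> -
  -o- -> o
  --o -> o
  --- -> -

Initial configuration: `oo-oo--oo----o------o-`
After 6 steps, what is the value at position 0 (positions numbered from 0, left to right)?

o----oo--o--ooo----oo-
-o--o--ooooo-o-o--o---
-oooooo-ooo--o-ooooo-o
--oooo---o-ooo--ooo---
oo-oo-o-oo--o-oo-o-o-o
o-----o---ooo----o-o--
position 0 holds o

o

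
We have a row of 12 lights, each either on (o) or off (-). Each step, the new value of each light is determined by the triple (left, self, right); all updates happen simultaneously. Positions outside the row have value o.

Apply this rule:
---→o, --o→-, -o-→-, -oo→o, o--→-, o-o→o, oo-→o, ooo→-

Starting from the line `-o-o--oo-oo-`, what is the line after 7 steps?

ooooooo--o--

step 1: o-o---oooooo
step 2: oo--o-o-----
step 3: -o---o--ooo-
step 4: o--o----o-oo
step 5: o----oo--oo-
step 6: o-oo-oo--ooo
step 7: ooooooo--o--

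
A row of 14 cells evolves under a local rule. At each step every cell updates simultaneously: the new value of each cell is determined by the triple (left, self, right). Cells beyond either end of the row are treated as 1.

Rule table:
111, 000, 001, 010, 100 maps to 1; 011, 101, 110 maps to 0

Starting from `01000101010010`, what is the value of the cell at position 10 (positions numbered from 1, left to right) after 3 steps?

1

01111101011110
00111001001100
11010111110011
position 10 holds 1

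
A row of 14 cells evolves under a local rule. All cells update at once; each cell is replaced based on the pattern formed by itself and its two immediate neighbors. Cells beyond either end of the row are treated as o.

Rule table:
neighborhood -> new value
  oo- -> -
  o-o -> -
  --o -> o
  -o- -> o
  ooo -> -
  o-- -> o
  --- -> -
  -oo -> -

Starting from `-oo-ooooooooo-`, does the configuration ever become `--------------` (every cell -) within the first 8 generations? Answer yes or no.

yes

generation 1: --------------
all cells are - at generation 1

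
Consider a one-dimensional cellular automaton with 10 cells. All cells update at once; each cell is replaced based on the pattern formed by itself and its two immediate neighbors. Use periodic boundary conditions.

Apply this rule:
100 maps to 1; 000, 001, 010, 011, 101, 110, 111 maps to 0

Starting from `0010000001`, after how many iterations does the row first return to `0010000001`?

10

1001000000
0100100000
0010010000
0001001000
0000100100
0000010010
0000001001
1000000100
0100000010
0010000001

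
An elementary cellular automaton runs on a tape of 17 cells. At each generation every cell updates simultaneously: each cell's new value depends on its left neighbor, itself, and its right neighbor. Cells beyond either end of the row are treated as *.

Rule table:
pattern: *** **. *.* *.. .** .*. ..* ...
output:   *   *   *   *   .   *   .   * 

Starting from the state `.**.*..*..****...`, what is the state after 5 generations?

*****.****.**..**

generation 1: *.****.**..*****.
generation 2: **.****.**..*****
generation 3: ***.****.**..****
generation 4: ****.****.**..***
generation 5: *****.****.**..**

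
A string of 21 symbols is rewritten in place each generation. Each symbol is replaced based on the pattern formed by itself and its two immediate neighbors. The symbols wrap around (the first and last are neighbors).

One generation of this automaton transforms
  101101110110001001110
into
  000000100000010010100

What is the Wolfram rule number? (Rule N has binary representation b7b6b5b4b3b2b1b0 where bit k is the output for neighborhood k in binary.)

position 6: 111 → 1  (bit 7 = 1)
position 3: 110 → 0  (bit 6 = 0)
position 1: 101 → 0  (bit 5 = 0)
position 11: 100 → 0  (bit 4 = 0)
position 2: 011 → 0  (bit 3 = 0)
position 0: 010 → 0  (bit 2 = 0)
position 13: 001 → 1  (bit 1 = 1)
position 12: 000 → 0  (bit 0 = 0)
bits b7..b0 = 10000010 = 130

130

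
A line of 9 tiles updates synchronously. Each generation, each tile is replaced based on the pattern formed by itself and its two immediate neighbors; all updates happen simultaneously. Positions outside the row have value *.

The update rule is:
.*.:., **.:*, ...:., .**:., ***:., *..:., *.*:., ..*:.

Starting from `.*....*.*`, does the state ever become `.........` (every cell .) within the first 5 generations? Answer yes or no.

yes

.........
all cells are . at generation 1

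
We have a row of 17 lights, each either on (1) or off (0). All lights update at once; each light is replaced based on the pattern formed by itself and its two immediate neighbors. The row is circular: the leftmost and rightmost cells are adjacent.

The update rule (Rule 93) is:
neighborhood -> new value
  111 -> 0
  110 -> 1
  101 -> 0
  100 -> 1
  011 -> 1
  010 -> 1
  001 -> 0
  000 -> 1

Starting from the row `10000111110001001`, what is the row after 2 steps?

11110100011101101
00010111010101101

00010111010101101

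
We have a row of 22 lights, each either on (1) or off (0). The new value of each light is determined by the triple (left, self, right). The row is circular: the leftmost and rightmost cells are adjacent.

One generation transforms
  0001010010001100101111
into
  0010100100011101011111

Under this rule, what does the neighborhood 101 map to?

At position 4 the neighborhood is 101; the next row has 1 there.

1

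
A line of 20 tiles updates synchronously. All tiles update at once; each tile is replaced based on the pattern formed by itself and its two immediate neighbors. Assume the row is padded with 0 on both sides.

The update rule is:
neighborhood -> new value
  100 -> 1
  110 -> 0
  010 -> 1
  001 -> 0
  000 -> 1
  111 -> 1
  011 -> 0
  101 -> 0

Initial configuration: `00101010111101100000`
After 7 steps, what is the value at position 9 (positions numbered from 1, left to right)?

1

10101010011000011111
10101011000111001110
10101000110010100101
10101110001010110101
10100101101010000101
10110100001011110101
10000111101001100101
position 9 holds 1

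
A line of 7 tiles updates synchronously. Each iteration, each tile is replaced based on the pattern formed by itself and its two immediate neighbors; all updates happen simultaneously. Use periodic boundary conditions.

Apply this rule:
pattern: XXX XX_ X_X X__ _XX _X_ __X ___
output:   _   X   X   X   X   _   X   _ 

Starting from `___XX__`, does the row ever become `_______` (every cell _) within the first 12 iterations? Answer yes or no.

yes

__XXXX_
_XX__XX
XXXXXXX
_______
all cells are _ at iteration 4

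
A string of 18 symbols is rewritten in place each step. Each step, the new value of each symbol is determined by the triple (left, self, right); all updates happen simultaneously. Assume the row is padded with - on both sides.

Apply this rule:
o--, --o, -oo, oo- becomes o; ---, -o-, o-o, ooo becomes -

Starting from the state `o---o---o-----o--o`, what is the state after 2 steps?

-o-o-o-o-o---o-oo-
o---------o-o--ooo

o---------o-o--ooo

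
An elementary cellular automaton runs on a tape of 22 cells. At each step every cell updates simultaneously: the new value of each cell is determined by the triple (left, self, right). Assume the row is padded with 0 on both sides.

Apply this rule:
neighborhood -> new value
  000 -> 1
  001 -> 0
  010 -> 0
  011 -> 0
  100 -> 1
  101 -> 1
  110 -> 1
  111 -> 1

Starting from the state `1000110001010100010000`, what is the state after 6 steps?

1001001100111001010111

0110011100101011001111
0011001110010101100111
1001100111001010110011
0100110011100101011001
0010011001110010101100
1001001100111001010111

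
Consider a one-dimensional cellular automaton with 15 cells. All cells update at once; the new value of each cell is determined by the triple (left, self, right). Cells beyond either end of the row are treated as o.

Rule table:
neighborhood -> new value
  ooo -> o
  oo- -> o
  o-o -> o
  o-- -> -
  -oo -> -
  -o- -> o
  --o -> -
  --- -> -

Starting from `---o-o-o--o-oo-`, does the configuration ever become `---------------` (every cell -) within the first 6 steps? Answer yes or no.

step 1: ---ooooo--oo-oo
step 2: ----oooo---oo-o
step 3: -----ooo----oo-
step 4: ------oo-----oo
step 5: -------o------o
step 6: -------o-------
step 6 is -------o-------, still not uniform -

no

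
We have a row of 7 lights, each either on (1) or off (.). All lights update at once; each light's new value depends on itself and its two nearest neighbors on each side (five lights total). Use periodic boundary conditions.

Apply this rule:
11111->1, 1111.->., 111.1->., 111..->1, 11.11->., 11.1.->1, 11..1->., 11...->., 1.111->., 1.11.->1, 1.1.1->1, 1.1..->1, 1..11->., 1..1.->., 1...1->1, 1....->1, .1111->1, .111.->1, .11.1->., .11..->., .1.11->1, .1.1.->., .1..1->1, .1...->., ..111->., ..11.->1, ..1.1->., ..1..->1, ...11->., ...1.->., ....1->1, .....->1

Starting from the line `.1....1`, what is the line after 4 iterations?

.11.1.1

.1.11..
..11..1
1.1...1
.11.1.1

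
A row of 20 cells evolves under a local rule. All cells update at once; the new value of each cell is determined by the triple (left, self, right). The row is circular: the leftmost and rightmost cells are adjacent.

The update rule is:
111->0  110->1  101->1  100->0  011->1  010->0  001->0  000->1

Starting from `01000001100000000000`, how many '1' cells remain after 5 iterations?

11

00011101101111111111
01010111111000000001
10101100001011111100
01011101100110000100
00110111100110110001
count of 1: 11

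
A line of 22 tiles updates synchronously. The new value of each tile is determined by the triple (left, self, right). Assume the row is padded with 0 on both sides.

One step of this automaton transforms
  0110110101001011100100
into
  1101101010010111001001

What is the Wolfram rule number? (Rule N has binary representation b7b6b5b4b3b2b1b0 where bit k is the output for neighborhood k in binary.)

171

position 15: 111 → 1  (bit 7 = 1)
position 2: 110 → 0  (bit 6 = 0)
position 3: 101 → 1  (bit 5 = 1)
position 10: 100 → 0  (bit 4 = 0)
position 1: 011 → 1  (bit 3 = 1)
position 7: 010 → 0  (bit 2 = 0)
position 0: 001 → 1  (bit 1 = 1)
position 21: 000 → 1  (bit 0 = 1)
bits b7..b0 = 10101011 = 171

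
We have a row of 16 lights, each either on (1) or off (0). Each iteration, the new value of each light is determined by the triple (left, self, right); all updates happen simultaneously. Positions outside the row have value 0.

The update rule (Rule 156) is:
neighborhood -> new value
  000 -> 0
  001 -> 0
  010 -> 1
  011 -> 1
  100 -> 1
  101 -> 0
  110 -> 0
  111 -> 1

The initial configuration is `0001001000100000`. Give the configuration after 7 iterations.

0001101010101011

iteration 1: 0001101100110000
iteration 2: 0001001010101000
iteration 3: 0001101010101100
iteration 4: 0001001010101010
iteration 5: 0001101010101011
iteration 6: 0001001010101010  (repeats iteration 4; period 2)
iteration 7: 0001101010101011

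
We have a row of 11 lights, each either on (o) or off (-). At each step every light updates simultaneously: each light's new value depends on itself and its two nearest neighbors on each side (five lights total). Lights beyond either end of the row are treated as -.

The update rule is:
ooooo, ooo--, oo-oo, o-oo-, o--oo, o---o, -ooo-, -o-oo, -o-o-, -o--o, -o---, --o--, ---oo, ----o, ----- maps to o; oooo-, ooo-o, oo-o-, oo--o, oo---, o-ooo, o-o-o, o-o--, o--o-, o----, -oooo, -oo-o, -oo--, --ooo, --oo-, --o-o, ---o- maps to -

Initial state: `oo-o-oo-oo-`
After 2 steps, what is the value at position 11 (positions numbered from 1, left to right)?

-

step 1: ----oo-oo--
step 2: oooo--oo---
position 11 holds -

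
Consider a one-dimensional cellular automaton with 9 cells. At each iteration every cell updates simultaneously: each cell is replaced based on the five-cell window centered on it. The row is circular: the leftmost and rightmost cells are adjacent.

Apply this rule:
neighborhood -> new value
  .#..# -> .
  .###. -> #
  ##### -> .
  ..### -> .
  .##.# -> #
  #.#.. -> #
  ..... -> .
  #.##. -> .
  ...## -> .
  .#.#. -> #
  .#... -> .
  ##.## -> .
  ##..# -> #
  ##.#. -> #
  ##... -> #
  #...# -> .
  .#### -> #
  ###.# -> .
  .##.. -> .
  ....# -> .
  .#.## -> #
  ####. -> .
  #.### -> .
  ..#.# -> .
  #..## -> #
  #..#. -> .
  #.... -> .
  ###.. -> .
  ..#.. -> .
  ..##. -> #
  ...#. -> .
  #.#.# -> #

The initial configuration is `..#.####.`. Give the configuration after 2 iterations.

...#.#..#
....##...

....##...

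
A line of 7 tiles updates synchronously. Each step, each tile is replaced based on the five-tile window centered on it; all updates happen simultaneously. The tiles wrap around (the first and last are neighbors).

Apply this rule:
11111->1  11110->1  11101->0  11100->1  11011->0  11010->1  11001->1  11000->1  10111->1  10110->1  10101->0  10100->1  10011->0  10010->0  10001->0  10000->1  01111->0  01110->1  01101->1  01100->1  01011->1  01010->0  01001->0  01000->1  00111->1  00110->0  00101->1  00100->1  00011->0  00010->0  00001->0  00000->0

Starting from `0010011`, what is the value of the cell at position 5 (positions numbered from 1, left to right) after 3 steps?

1

1010001
1111000
1011100
position 5 holds 1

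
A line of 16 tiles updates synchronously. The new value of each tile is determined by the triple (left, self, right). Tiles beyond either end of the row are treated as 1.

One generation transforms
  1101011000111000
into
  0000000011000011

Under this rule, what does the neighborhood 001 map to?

1

At position 9 the neighborhood is 001; the next row has 1 there.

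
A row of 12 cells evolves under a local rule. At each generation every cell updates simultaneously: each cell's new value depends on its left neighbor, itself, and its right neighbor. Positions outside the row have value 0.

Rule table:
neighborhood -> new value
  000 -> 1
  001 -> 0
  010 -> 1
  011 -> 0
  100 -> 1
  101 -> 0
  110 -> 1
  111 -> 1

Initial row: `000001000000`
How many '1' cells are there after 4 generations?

8

generation 1: 111101111111
generation 2: 011100111111
generation 3: 001110011111
generation 4: 100111001111
count of 1: 8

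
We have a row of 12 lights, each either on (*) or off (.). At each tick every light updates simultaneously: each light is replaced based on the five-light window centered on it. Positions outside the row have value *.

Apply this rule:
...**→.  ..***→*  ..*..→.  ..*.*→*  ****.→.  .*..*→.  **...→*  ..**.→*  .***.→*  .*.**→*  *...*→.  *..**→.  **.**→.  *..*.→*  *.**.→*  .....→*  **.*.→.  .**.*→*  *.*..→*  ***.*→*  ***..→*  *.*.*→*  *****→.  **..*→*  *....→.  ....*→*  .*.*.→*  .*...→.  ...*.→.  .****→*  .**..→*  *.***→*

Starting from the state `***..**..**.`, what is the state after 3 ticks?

..**.***.**.
*.**.***.**.
*.**.***.**.

*.**.***.**.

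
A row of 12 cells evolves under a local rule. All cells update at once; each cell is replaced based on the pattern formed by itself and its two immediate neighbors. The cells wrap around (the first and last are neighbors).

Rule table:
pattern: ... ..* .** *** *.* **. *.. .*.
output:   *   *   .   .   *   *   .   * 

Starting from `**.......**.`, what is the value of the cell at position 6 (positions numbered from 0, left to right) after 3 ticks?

tick 1: .*.******.**
tick 2: ***.....**.*
tick 3: ..*.****.**.
position 6 holds *

*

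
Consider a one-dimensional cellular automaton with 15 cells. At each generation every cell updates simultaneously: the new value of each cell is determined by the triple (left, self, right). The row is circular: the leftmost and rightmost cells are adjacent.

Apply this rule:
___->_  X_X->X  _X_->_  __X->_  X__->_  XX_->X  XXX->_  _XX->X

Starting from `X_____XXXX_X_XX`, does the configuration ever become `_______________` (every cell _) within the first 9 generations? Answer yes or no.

yes

X_____X__XX_XX_
_________XXXXXX
_________X____X
_______________
all cells are _ at generation 4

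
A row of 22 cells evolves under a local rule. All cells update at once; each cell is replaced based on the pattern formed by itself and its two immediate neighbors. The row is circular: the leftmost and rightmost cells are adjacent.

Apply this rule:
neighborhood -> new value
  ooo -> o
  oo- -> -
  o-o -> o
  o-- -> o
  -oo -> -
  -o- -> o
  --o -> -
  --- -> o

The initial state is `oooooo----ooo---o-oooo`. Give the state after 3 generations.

generation 1: ooooo-ooo--o-oo-oo-ooo
generation 2: oooo-o-o-o-oo--o--o-oo
generation 3: ooo-ooooooo--o-oo-oo-o

ooo-ooooooo--o-oo-oo-o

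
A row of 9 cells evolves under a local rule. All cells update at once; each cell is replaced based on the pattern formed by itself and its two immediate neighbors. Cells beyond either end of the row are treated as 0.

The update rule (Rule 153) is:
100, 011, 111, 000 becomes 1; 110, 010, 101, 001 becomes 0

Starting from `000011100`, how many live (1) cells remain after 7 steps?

111011011
110010010
101001001
000100100
110010011
101001010
000100001
count of 1: 2

2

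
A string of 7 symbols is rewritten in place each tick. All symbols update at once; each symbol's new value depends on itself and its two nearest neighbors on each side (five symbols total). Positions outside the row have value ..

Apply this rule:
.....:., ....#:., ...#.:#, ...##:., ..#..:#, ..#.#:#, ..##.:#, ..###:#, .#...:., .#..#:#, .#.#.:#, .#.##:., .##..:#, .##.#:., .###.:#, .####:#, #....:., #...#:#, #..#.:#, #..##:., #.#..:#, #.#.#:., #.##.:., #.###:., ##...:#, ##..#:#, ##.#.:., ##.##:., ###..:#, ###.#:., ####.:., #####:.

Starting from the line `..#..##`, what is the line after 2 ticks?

.##...#

.###.##
.##...#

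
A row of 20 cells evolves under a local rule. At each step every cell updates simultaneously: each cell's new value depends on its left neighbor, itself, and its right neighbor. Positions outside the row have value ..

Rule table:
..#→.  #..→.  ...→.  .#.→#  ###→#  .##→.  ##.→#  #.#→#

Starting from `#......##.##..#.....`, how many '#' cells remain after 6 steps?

3

#.......##.#..#.....
#........###..#.....
#.........##..#.....
#..........#..#.....
#..........#..#.....  (fixed point — unchanged through step 6)
count of #: 3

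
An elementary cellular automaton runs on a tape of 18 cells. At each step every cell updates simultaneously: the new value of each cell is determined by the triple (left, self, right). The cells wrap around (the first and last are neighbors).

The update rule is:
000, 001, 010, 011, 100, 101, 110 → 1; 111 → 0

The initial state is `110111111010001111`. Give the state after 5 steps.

011100001111111000
110111111000001111
011100001111111000  (repeats step 1; period 2)
step 5: 011100001111111000

011100001111111000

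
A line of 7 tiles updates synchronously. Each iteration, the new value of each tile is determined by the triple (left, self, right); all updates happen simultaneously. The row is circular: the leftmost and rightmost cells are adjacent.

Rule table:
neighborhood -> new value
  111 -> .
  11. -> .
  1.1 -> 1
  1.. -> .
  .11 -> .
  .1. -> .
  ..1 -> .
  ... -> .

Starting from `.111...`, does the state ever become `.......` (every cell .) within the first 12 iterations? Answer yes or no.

.......
all cells are . at iteration 1

yes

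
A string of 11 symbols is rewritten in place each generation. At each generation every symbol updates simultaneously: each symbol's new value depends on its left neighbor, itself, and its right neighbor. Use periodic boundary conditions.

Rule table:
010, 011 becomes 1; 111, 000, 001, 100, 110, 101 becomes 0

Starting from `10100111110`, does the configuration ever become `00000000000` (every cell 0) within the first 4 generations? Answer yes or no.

no

10100100000
10100100000  (fixed point — unchanged through generation 4)
generation 4 is 10100100000, still not uniform 0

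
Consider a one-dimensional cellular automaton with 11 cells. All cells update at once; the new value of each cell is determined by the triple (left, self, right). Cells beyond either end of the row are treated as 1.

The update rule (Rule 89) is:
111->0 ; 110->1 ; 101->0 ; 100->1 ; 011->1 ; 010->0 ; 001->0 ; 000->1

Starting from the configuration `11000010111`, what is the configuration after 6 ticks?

00001001000

tick 1: 01111000100
tick 2: 01001110010
tick 3: 00101011000
tick 4: 10000011110
tick 5: 11111010010
tick 6: 00001001000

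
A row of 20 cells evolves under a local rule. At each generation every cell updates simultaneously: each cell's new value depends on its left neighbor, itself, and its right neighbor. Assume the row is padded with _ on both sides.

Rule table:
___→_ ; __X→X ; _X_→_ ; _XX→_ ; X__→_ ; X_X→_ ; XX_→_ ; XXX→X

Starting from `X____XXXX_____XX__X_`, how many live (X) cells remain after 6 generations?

____X_XX_____X___X__
___X________X___X___
__X________X___X____
_X________X___X_____
X________X___X______
________X___X_______
count of X: 2

2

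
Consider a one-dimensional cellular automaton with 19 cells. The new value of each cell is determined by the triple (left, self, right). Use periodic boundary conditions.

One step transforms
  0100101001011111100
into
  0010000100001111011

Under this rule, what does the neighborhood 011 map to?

0

At position 11 the neighborhood is 011; the next row has 0 there.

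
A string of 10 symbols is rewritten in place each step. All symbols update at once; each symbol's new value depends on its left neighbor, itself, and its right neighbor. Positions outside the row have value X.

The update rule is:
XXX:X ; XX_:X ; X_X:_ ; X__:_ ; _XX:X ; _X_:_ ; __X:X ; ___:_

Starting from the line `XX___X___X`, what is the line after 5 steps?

step 1: XX__X___XX
step 2: XX_X___XXX
step 3: XX____XXXX
step 4: XX___XXXXX
step 5: XX__XXXXXX

XX__XXXXXX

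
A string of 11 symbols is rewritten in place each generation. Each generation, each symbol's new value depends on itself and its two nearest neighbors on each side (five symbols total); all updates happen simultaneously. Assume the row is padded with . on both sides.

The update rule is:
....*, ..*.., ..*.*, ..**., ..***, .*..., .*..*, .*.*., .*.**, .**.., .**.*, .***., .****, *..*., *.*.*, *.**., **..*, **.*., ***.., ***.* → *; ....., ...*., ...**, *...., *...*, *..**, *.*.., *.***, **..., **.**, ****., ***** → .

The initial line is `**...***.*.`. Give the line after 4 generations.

**...****.*
**...**.**.
**...**.**.  (fixed point — unchanged through generation 4)

**...**.**.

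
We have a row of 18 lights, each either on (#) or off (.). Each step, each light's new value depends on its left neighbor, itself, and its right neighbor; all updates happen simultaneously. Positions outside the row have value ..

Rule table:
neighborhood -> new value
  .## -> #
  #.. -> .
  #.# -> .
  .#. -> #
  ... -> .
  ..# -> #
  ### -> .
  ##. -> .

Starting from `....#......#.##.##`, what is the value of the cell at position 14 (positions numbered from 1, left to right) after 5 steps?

.

...##.....##.#..#.
..##.....##..#.##.
.##.....##..##.#..
##.....##..##..#..
#.....##..##..##..
position 14 holds .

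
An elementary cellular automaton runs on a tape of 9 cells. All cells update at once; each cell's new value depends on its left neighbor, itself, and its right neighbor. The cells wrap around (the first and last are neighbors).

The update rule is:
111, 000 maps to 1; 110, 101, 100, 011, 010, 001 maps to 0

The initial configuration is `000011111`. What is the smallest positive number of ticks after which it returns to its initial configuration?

6

011001110
000000100
111110001
111100100
011000000
000011111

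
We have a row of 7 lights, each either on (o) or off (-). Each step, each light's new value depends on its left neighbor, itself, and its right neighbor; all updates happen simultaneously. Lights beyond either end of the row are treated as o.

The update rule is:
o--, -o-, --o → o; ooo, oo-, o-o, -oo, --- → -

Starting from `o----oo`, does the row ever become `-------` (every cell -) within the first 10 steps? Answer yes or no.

yes

-o--o--
-oooooo
-------
all cells are - at step 3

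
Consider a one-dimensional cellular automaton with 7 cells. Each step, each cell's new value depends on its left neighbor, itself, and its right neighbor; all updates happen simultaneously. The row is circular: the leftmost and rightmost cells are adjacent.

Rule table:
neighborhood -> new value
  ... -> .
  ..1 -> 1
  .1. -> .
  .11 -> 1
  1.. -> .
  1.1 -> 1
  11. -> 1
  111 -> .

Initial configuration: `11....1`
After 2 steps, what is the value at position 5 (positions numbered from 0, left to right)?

step 1: .1...11
step 2: 1...111
position 5 holds 1

1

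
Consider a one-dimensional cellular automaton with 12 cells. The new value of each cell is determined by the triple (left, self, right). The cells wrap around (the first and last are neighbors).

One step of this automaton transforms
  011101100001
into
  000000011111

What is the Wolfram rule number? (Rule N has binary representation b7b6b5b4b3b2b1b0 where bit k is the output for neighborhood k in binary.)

23

position 2: 111 → 0  (bit 7 = 0)
position 3: 110 → 0  (bit 6 = 0)
position 0: 101 → 0  (bit 5 = 0)
position 7: 100 → 1  (bit 4 = 1)
position 1: 011 → 0  (bit 3 = 0)
position 11: 010 → 1  (bit 2 = 1)
position 10: 001 → 1  (bit 1 = 1)
position 8: 000 → 1  (bit 0 = 1)
bits b7..b0 = 00010111 = 23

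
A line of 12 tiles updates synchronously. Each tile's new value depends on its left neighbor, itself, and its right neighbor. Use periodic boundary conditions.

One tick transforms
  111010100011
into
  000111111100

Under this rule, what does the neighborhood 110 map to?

0

At position 2 the neighborhood is 110; the next row has 0 there.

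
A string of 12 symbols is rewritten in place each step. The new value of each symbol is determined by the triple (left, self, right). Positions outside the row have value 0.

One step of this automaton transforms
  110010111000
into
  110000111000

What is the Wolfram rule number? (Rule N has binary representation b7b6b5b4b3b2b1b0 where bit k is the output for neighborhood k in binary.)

position 7: 111 → 1  (bit 7 = 1)
position 1: 110 → 1  (bit 6 = 1)
position 5: 101 → 0  (bit 5 = 0)
position 2: 100 → 0  (bit 4 = 0)
position 0: 011 → 1  (bit 3 = 1)
position 4: 010 → 0  (bit 2 = 0)
position 3: 001 → 0  (bit 1 = 0)
position 10: 000 → 0  (bit 0 = 0)
bits b7..b0 = 11001000 = 200

200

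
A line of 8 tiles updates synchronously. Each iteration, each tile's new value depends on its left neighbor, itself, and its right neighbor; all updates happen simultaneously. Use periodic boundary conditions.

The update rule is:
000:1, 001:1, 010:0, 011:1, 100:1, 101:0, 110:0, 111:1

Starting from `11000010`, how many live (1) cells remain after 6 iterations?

iteration 1: 10111100
iteration 2: 00111011
iteration 3: 11110010
iteration 4: 11101100
iteration 5: 11001011
iteration 6: 10110011
count of 1: 5

5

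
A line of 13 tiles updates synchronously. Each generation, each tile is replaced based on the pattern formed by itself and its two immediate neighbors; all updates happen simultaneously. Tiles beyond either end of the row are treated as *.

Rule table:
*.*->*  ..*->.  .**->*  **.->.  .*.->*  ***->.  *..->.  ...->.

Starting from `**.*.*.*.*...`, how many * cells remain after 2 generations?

1

..********...
..*..........
count of *: 1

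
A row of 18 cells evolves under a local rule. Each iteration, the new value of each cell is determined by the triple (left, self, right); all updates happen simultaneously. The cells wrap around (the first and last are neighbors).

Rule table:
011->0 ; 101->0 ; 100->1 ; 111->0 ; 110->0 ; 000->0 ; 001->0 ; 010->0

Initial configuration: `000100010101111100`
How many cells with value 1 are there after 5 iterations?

2

iteration 1: 000010000000000010
iteration 2: 000001000000000001
iteration 3: 100000100000000000
iteration 4: 010000010000000000
iteration 5: 001000001000000000
count of 1: 2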